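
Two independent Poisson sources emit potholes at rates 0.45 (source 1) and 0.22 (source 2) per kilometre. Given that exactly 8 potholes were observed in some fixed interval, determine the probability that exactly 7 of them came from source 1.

0.1620

Given the total, each event is independently from source 1 with probability p = λ_1/(λ_1+λ_2) = 0.45/0.67 ≈ 0.6716.
So K ~ Binomial(8, 0.45/0.67): P(K = 7) = C(8,7) · (0.45/0.67)^7 · (0.22/0.67)^1 ≈ 0.1620.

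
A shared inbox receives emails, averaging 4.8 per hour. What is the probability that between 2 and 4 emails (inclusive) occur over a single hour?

0.4285

With mean μ = 4.8 per hour,
P(2 ≤ N ≤ 4) = Σ_{j=2}^{4} e^(−4.8) · 4.8^j/j! ≈ 0.4285.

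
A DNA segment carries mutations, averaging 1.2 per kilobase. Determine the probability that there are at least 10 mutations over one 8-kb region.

0.4911

Over the interval, μ = 1.2 × 8 = 9.6 (an 8-kb region = 8 kilobases).
P(N ≥ 10) = 1 − P(N ≤ 9) = 1 − Σ_{j=0}^{9} e^(−μ) μ^j/j! ≈ 0.4911.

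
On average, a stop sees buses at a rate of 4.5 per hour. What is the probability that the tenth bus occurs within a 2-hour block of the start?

Over the interval, μ = 4.5 × 2 = 9 (a 2-hour block = 2 hours).
The tenth arrival falls in the interval iff at least 10 events occur there: P(S_10 ≤ t) = P(N ≥ 10) = 1 − P(N ≤ 9) ≈ 0.4126.

0.4126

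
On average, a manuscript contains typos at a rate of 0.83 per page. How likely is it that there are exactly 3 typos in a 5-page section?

0.1878

Over the interval, μ = 0.83 × 5 = 4.15 (a 5-page section = 5 pages).
P(N = 3) = e^(−μ) μ^3/3! = e^(−4.15) · 4.15^3/6 ≈ 0.1878.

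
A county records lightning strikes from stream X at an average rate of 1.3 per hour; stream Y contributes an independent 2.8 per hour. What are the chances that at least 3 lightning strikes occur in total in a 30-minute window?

0.3369

Independent Poisson processes superpose: combined rate λ = 1.3 + 2.8 = 4.1 per hour.
Over the interval, μ = 4.1 × 0.5 = 2.05 (a 30-minute window = 0.5 hours).
P(N ≥ 3) = 1 − P(N ≤ 2) ≈ 0.3369.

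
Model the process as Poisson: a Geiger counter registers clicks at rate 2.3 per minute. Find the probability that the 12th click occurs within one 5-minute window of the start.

0.4802

Over the interval, μ = 2.3 × 5 = 11.5 (a 5-minute window = 5 minutes).
The 12th arrival falls in the interval iff at least 12 events occur there: P(S_12 ≤ t) = P(N ≥ 12) = 1 − P(N ≤ 11) ≈ 0.4802.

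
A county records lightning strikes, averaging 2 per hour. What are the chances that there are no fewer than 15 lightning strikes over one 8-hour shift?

0.6325

Over the interval, μ = 2 × 8 = 16 (an 8-hour shift = 8 hours).
P(N ≥ 15) = 1 − P(N ≤ 14) = 1 − Σ_{j=0}^{14} e^(−μ) μ^j/j! ≈ 0.6325.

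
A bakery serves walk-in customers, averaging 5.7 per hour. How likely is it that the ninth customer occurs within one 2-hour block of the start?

Over the interval, μ = 5.7 × 2 = 11.4 (a 2-hour block = 2 hours).
The ninth arrival falls in the interval iff at least 9 events occur there: P(S_9 ≤ t) = P(N ≥ 9) = 1 − P(N ≤ 8) ≈ 0.8016.

0.8016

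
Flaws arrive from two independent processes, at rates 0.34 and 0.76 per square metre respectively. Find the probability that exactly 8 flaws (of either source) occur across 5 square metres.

Independent Poisson processes superpose: combined rate λ = 0.34 + 0.76 = 1.1 per square metre.
Over the interval, μ = 1.1 × 5 = 5.5 (5 square metres).
P(N = 8) = e^(−5.5) · 5.5^8/8! ≈ 0.0849.

0.0849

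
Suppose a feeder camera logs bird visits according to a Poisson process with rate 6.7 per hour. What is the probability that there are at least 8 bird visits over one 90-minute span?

0.7842

Over the interval, μ = 6.7 × 1.5 = 10.05 (a 90-minute span = 1.5 hours).
P(N ≥ 8) = 1 − P(N ≤ 7) = 1 − Σ_{j=0}^{7} e^(−μ) μ^j/j! ≈ 0.7842.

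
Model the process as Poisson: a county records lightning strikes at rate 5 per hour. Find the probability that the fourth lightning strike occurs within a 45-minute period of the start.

0.5162

Over the interval, μ = 5 × 0.75 = 3.75 (a 45-minute period = 0.75 hours).
The fourth arrival falls in the interval iff at least 4 events occur there: P(S_4 ≤ t) = P(N ≥ 4) = 1 − P(N ≤ 3) ≈ 0.5162.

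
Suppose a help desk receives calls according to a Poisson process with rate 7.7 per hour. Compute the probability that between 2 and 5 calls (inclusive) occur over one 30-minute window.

0.7049

Over the interval, μ = 7.7 × 0.5 = 3.85 (a 30-minute window = 0.5 hours).
P(2 ≤ N ≤ 5) = Σ_{j=2}^{5} e^(−3.85) · 3.85^j/j! ≈ 0.7049.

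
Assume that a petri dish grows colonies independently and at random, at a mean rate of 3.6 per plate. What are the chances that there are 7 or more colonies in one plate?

0.0733

With mean μ = 3.6 per plate,
P(N ≥ 7) = 1 − P(N ≤ 6) = 1 − Σ_{j=0}^{6} e^(−μ) μ^j/j! ≈ 0.0733.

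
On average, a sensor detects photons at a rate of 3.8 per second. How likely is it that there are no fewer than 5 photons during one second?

With mean μ = 3.8 per second,
P(N ≥ 5) = 1 − P(N ≤ 4) = 1 − Σ_{j=0}^{4} e^(−μ) μ^j/j! ≈ 0.3322.

0.3322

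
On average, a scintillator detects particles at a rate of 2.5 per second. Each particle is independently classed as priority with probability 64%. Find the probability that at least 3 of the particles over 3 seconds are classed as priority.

Thinning: the particles that are classed as priority themselves form a Poisson process with rate 0.64 × 2.5 = 1.6 per second.
Over the interval, μ = 1.6 × 3 = 4.8 (3 seconds).
P(N ≥ 3) = 1 − P(N ≤ 2) ≈ 0.8575.

0.8575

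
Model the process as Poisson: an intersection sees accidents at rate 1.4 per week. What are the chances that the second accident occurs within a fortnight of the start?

0.7689

Over the interval, μ = 1.4 × 2 = 2.8 (a fortnight = 2 weeks).
The second arrival falls in the interval iff at least 2 events occur there: P(S_2 ≤ t) = P(N ≥ 2) = 1 − P(N ≤ 1) ≈ 0.7689.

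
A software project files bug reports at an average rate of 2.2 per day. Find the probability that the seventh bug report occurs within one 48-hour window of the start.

Over the interval, μ = 2.2 × 2 = 4.4 (a 48-hour window = 2 days).
The seventh arrival falls in the interval iff at least 7 events occur there: P(S_7 ≤ t) = P(N ≥ 7) = 1 − P(N ≤ 6) ≈ 0.1564.

0.1564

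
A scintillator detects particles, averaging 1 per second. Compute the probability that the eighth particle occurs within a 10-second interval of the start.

0.7798

Over the interval, μ = 1 × 10 = 10 (a 10-second interval = 10 seconds).
The eighth arrival falls in the interval iff at least 8 events occur there: P(S_8 ≤ t) = P(N ≥ 8) = 1 − P(N ≤ 7) ≈ 0.7798.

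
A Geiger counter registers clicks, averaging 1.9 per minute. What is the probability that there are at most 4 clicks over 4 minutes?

0.1249

Over the interval, μ = 1.9 × 4 = 7.6 (4 minutes).
P(N ≤ 4) = Σ_{j=0}^{4} e^(−μ) μ^j/j! ≈ 0.1249.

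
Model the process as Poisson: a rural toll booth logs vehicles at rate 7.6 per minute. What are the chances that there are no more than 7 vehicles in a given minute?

With mean μ = 7.6 per minute,
P(N ≤ 7) = Σ_{j=0}^{7} e^(−μ) μ^j/j! ≈ 0.5100.

0.5100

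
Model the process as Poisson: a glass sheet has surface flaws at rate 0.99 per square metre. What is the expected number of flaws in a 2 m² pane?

E[N] = λt = 0.99 × 2 = 1.98 (a 2 m² pane = 2 square metres).

1.98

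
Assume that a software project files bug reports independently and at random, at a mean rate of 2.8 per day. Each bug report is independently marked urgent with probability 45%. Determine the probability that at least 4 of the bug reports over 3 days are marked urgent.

Thinning: the bug reports that are marked urgent themselves form a Poisson process with rate 0.45 × 2.8 = 1.26 per day.
Over the interval, μ = 1.26 × 3 = 3.78 (3 days).
P(N ≥ 4) = 1 − P(N ≤ 3) ≈ 0.5224.

0.5224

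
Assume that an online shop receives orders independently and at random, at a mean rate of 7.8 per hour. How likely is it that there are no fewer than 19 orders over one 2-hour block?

0.2253

Over the interval, μ = 7.8 × 2 = 15.6 (a 2-hour block = 2 hours).
P(N ≥ 19) = 1 − P(N ≤ 18) = 1 − Σ_{j=0}^{18} e^(−μ) μ^j/j! ≈ 0.2253.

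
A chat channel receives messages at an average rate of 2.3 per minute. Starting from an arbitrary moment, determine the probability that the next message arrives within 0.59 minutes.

Inter-arrival times are exponential with rate λ = 2.3 per minute.
P(T ≤ 0.59) = 1 − e^(−λt) = 1 − e^(−2.3 × 0.59) = 1 − e^(−1.357) ≈ 0.7426.

0.7426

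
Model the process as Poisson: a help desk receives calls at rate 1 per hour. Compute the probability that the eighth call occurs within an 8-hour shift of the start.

0.5470

Over the interval, μ = 1 × 8 = 8 (an 8-hour shift = 8 hours).
The eighth arrival falls in the interval iff at least 8 events occur there: P(S_8 ≤ t) = P(N ≥ 8) = 1 − P(N ≤ 7) ≈ 0.5470.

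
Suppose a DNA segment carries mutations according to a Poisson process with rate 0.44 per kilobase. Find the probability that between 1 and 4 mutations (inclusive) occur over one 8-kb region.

Over the interval, μ = 0.44 × 8 = 3.52 (an 8-kb region = 8 kilobases).
P(1 ≤ N ≤ 4) = Σ_{j=1}^{4} e^(−3.52) · 3.52^j/j! ≈ 0.6921.

0.6921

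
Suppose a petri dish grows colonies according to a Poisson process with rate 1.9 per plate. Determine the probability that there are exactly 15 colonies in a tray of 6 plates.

Over the interval, μ = 1.9 × 6 = 11.4 (a tray of 6 plates = 6 plates).
P(N = 15) = e^(−μ) μ^15/15! = e^(−11.4) · 11.4^15/1307674368000 ≈ 0.0611.

0.0611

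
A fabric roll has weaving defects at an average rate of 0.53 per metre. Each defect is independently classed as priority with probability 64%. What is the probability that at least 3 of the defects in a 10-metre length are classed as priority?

Thinning: the defects that are classed as priority themselves form a Poisson process with rate 0.64 × 0.53 = 0.3392 per metre.
Over the interval, μ = 0.3392 × 10 = 3.392 (a 10-metre length = 10 metres).
P(N ≥ 3) = 1 − P(N ≤ 2) ≈ 0.6587.

0.6587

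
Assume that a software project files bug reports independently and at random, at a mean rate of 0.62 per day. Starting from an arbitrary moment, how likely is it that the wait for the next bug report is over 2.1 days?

0.2720

The wait for the next event is exponential with rate λ = 0.62 per day.
P(T > 2.1) = e^(−λt) = e^(−0.62 × 2.1) = e^(−1.302) ≈ 0.2720.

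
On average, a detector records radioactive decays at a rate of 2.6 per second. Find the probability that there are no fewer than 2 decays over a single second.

With mean μ = 2.6 per second,
P(N ≥ 2) = 1 − P(N ≤ 1) = 1 − Σ_{j=0}^{1} e^(−μ) μ^j/j! ≈ 0.7326.

0.7326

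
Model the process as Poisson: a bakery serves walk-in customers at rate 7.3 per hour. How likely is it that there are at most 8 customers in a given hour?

With mean μ = 7.3 per hour,
P(N ≤ 8) = Σ_{j=0}^{8} e^(−μ) μ^j/j! ≈ 0.6892.

0.6892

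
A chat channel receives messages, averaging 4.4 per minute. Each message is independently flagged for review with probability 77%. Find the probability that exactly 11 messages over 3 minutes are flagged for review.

Thinning: the messages that are flagged for review themselves form a Poisson process with rate 0.77 × 4.4 = 3.388 per minute.
Over the interval, μ = 3.388 × 3 = 10.164 (3 minutes).
P(N = 11) = e^(−10.164) · 10.164^11/11! ≈ 0.1154.

0.1154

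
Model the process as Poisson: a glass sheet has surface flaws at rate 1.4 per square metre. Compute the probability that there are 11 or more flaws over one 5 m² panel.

0.0985

Over the interval, μ = 1.4 × 5 = 7 (a 5 m² panel = 5 square metres).
P(N ≥ 11) = 1 − P(N ≤ 10) = 1 − Σ_{j=0}^{10} e^(−μ) μ^j/j! ≈ 0.0985.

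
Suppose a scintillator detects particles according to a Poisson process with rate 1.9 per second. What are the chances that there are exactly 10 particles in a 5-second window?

Over the interval, μ = 1.9 × 5 = 9.5 (a 5-second window = 5 seconds).
P(N = 10) = e^(−μ) μ^10/10! = e^(−9.5) · 9.5^10/3628800 ≈ 0.1235.

0.1235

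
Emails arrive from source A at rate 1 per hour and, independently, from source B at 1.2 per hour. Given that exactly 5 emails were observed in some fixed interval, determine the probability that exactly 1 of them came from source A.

Given the total, each event is independently from source A with probability p = λ_A/(λ_A+λ_B) = 1/2.2 ≈ 0.4545.
So K ~ Binomial(5, 1/2.2): P(K = 1) = C(5,1) · (1/2.2)^1 · (1.2/2.2)^4 ≈ 0.2012.

0.2012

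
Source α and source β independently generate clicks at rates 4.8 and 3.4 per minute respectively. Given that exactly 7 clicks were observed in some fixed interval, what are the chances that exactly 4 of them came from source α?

Given the total, each event is independently from source α with probability p = λ_α/(λ_α+λ_β) = 4.8/8.2 ≈ 0.5854.
So K ~ Binomial(7, 4.8/8.2): P(K = 4) = C(7,4) · (4.8/8.2)^4 · (3.4/8.2)^3 ≈ 0.2929.

0.2929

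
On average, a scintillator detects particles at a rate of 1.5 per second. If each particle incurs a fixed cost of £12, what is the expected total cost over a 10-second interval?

E[N] = 1.5 × 10 = 15 (a 10-second interval = 10 seconds); E[cost] = 15 × £12 = £180.

£180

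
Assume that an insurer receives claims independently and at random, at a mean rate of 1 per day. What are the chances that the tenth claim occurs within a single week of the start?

Over the interval, μ = 1 × 7 = 7 (a week = 7 days).
The tenth arrival falls in the interval iff at least 10 events occur there: P(S_10 ≤ t) = P(N ≥ 10) = 1 − P(N ≤ 9) ≈ 0.1695.

0.1695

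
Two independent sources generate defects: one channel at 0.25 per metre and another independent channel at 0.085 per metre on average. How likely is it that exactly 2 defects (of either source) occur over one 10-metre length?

0.1969

Independent Poisson processes superpose: combined rate λ = 0.25 + 0.085 = 0.335 per metre.
Over the interval, μ = 0.335 × 10 = 3.35 (a 10-metre length = 10 metres).
P(N = 2) = e^(−3.35) · 3.35^2/2! ≈ 0.1969.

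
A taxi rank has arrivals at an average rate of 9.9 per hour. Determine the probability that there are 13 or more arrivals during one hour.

With mean μ = 9.9 per hour,
P(N ≥ 13) = 1 − P(N ≤ 12) = 1 − Σ_{j=0}^{12} e^(−μ) μ^j/j! ≈ 0.1991.

0.1991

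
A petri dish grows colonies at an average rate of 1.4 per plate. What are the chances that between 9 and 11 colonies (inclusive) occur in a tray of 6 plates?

Over the interval, μ = 1.4 × 6 = 8.4 (a tray of 6 plates = 6 plates).
P(9 ≤ N ≤ 11) = Σ_{j=9}^{11} e^(−8.4) · 8.4^j/j! ≈ 0.3202.

0.3202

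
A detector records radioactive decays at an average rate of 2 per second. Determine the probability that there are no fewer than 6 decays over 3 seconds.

0.5543

Over the interval, μ = 2 × 3 = 6 (3 seconds).
P(N ≥ 6) = 1 − P(N ≤ 5) = 1 − Σ_{j=0}^{5} e^(−μ) μ^j/j! ≈ 0.5543.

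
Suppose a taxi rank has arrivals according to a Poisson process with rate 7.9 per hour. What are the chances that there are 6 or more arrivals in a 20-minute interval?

Over the interval, μ = 7.9 × 1/3 ≈ 2.63333 (a 20-minute interval = 1/3 hours).
P(N ≥ 6) = 1 − P(N ≤ 5) = 1 − Σ_{j=0}^{5} e^(−μ) μ^j/j! ≈ 0.0515.

0.0515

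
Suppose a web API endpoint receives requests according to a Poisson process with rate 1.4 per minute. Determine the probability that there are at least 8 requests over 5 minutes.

0.4013

Over the interval, μ = 1.4 × 5 = 7 (5 minutes).
P(N ≥ 8) = 1 − P(N ≤ 7) = 1 − Σ_{j=0}^{7} e^(−μ) μ^j/j! ≈ 0.4013.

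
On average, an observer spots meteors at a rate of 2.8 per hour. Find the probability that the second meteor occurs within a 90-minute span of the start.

Over the interval, μ = 2.8 × 1.5 = 4.2 (a 90-minute span = 1.5 hours).
The second arrival falls in the interval iff at least 2 events occur there: P(S_2 ≤ t) = P(N ≥ 2) = 1 − P(N ≤ 1) ≈ 0.9220.

0.9220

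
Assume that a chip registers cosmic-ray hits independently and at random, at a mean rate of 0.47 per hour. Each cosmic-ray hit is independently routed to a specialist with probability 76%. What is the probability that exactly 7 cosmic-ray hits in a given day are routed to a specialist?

Thinning: the cosmic-ray hits that are routed to a specialist themselves form a Poisson process with rate 0.76 × 0.47 = 0.3572 per hour.
Over the interval, μ = 0.3572 × 24 = 8.5728 (a day = 24 hours).
P(N = 7) = e^(−8.5728) · 8.5728^7/7! ≈ 0.1277.

0.1277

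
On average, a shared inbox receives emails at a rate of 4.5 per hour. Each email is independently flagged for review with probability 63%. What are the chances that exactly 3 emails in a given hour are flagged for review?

Thinning: the emails that are flagged for review themselves form a Poisson process with rate 0.63 × 4.5 = 2.835 per hour.
So μ = 2.835.
P(N = 3) = e^(−2.835) · 2.835^3/3! ≈ 0.2230.

0.2230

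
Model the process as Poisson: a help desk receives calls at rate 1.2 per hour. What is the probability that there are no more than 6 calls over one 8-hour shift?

0.1574

Over the interval, μ = 1.2 × 8 = 9.6 (an 8-hour shift = 8 hours).
P(N ≤ 6) = Σ_{j=0}^{6} e^(−μ) μ^j/j! ≈ 0.1574.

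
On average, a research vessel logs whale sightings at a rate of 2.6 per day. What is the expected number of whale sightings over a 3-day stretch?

E[N] = λt = 2.6 × 3 = 7.8 (a 3-day stretch = 3 days).

7.8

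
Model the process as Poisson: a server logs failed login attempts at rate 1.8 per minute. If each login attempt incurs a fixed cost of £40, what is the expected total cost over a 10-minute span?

£720

E[N] = 1.8 × 10 = 18 (a 10-minute span = 10 minutes); E[cost] = 18 × £40 = £720.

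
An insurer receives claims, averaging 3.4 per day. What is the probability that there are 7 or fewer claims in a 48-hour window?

0.6285

Over the interval, μ = 3.4 × 2 = 6.8 (a 48-hour window = 2 days).
P(N ≤ 7) = Σ_{j=0}^{7} e^(−μ) μ^j/j! ≈ 0.6285.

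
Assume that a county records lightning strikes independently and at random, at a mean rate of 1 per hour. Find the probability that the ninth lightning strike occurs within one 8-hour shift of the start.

0.4075

Over the interval, μ = 1 × 8 = 8 (an 8-hour shift = 8 hours).
The ninth arrival falls in the interval iff at least 9 events occur there: P(S_9 ≤ t) = P(N ≥ 9) = 1 − P(N ≤ 8) ≈ 0.4075.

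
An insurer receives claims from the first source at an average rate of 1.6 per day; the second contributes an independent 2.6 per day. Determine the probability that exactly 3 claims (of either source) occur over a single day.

0.1852

Independent Poisson processes superpose: combined rate λ = 1.6 + 2.6 = 4.2 per day.
So μ = 4.2.
P(N = 3) = e^(−4.2) · 4.2^3/3! ≈ 0.1852.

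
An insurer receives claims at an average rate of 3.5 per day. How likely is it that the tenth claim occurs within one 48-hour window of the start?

0.1695

Over the interval, μ = 3.5 × 2 = 7 (a 48-hour window = 2 days).
The tenth arrival falls in the interval iff at least 10 events occur there: P(S_10 ≤ t) = P(N ≥ 10) = 1 − P(N ≤ 9) ≈ 0.1695.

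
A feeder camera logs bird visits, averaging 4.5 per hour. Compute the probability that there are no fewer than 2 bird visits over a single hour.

With mean μ = 4.5 per hour,
P(N ≥ 2) = 1 − P(N ≤ 1) = 1 − Σ_{j=0}^{1} e^(−μ) μ^j/j! ≈ 0.9389.

0.9389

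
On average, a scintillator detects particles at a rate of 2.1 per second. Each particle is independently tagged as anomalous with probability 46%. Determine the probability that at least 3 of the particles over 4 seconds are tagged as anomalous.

0.7413

Thinning: the particles that are tagged as anomalous themselves form a Poisson process with rate 0.46 × 2.1 = 0.966 per second.
Over the interval, μ = 0.966 × 4 = 3.864 (4 seconds).
P(N ≥ 3) = 1 − P(N ≤ 2) ≈ 0.7413.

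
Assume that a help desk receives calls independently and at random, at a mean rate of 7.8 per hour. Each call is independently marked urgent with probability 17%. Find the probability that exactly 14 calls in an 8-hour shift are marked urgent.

Thinning: the calls that are marked urgent themselves form a Poisson process with rate 0.17 × 7.8 = 1.326 per hour.
Over the interval, μ = 1.326 × 8 = 10.608 (an 8-hour shift = 8 hours).
P(N = 14) = e^(−10.608) · 10.608^14/14! ≈ 0.0648.

0.0648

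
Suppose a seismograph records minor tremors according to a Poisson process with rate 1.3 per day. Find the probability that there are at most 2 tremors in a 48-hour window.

0.5184

Over the interval, μ = 1.3 × 2 = 2.6 (a 48-hour window = 2 days).
P(N ≤ 2) = Σ_{j=0}^{2} e^(−μ) μ^j/j! ≈ 0.5184.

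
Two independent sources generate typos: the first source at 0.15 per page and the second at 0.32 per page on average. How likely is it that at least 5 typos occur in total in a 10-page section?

Independent Poisson processes superpose: combined rate λ = 0.15 + 0.32 = 0.47 per page.
Over the interval, μ = 0.47 × 10 = 4.7 (a 10-page section = 10 pages).
P(N ≥ 5) = 1 − P(N ≤ 4) ≈ 0.5054.

0.5054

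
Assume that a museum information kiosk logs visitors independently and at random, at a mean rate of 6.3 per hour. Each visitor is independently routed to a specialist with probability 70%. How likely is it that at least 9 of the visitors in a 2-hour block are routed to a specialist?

Thinning: the visitors that are routed to a specialist themselves form a Poisson process with rate 0.7 × 6.3 = 4.41 per hour.
Over the interval, μ = 4.41 × 2 = 8.82 (a 2-hour block = 2 hours).
P(N ≥ 9) = 1 − P(N ≤ 8) ≈ 0.5204.

0.5204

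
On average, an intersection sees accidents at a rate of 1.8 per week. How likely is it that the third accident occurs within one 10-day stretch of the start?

Over the interval, μ = 1.8 × 10/7 ≈ 2.57143 (a 10-day stretch = 10/7 weeks).
The third arrival falls in the interval iff at least 3 events occur there: P(S_3 ≤ t) = P(N ≥ 3) = 1 − P(N ≤ 2) ≈ 0.4744.

0.4744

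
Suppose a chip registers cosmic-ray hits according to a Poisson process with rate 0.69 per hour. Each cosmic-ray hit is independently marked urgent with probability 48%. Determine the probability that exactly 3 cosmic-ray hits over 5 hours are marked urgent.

0.1445

Thinning: the cosmic-ray hits that are marked urgent themselves form a Poisson process with rate 0.48 × 0.69 = 0.3312 per hour.
Over the interval, μ = 0.3312 × 5 = 1.656 (5 hours).
P(N = 3) = e^(−1.656) · 1.656^3/3! ≈ 0.1445.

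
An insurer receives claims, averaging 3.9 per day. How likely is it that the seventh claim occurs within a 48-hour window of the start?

0.6616

Over the interval, μ = 3.9 × 2 = 7.8 (a 48-hour window = 2 days).
The seventh arrival falls in the interval iff at least 7 events occur there: P(S_7 ≤ t) = P(N ≥ 7) = 1 − P(N ≤ 6) ≈ 0.6616.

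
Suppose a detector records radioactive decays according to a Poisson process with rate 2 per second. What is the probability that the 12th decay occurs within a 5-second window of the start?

Over the interval, μ = 2 × 5 = 10 (a 5-second window = 5 seconds).
The 12th arrival falls in the interval iff at least 12 events occur there: P(S_12 ≤ t) = P(N ≥ 12) = 1 − P(N ≤ 11) ≈ 0.3032.

0.3032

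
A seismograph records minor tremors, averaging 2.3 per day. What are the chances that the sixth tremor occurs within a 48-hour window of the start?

Over the interval, μ = 2.3 × 2 = 4.6 (a 48-hour window = 2 days).
The sixth arrival falls in the interval iff at least 6 events occur there: P(S_6 ≤ t) = P(N ≥ 6) = 1 − P(N ≤ 5) ≈ 0.3142.

0.3142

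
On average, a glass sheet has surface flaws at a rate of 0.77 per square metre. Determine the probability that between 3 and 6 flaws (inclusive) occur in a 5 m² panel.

0.6434

Over the interval, μ = 0.77 × 5 = 3.85 (a 5 m² panel = 5 square metres).
P(3 ≤ N ≤ 6) = Σ_{j=3}^{6} e^(−3.85) · 3.85^j/j! ≈ 0.6434.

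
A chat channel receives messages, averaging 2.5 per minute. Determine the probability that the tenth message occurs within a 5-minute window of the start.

Over the interval, μ = 2.5 × 5 = 12.5 (a 5-minute window = 5 minutes).
The tenth arrival falls in the interval iff at least 10 events occur there: P(S_10 ≤ t) = P(N ≥ 10) = 1 − P(N ≤ 9) ≈ 0.7986.

0.7986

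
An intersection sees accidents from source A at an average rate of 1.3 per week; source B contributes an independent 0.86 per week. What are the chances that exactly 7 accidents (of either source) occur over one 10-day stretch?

0.0242

Independent Poisson processes superpose: combined rate λ = 1.3 + 0.86 = 2.16 per week.
Over the interval, μ = 2.16 × 10/7 ≈ 3.08571 (a 10-day stretch = 10/7 weeks).
P(N = 7) = e^(−3.08571) · 3.08571^7/7! ≈ 0.0242.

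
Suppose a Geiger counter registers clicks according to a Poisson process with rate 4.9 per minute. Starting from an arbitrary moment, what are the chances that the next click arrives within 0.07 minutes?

Inter-arrival times are exponential with rate λ = 4.9 per minute.
P(T ≤ 0.07) = 1 − e^(−λt) = 1 − e^(−4.9 × 0.07) = 1 − e^(−0.343) ≈ 0.2904.

0.2904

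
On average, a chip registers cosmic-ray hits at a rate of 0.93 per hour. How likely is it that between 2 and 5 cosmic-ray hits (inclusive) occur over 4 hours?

Over the interval, μ = 0.93 × 4 = 3.72 (4 hours).
P(2 ≤ N ≤ 5) = Σ_{j=2}^{5} e^(−3.72) · 3.72^j/j! ≈ 0.7128.

0.7128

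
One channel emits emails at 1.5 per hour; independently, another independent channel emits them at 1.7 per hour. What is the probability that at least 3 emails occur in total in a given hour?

0.6201

Independent Poisson processes superpose: combined rate λ = 1.5 + 1.7 = 3.2 per hour.
So μ = 3.2.
P(N ≥ 3) = 1 − P(N ≤ 2) ≈ 0.6201.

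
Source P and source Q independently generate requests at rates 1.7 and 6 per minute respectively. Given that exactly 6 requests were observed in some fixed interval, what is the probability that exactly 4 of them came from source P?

Given the total, each event is independently from source P with probability p = λ_P/(λ_P+λ_Q) = 1.7/7.7 ≈ 0.2208.
So K ~ Binomial(6, 1.7/7.7): P(K = 4) = C(6,4) · (1.7/7.7)^4 · (6/7.7)^2 ≈ 0.0216.

0.0216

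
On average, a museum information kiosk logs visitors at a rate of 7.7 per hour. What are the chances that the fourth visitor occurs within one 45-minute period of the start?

0.8276

Over the interval, μ = 7.7 × 0.75 = 5.775 (a 45-minute period = 0.75 hours).
The fourth arrival falls in the interval iff at least 4 events occur there: P(S_4 ≤ t) = P(N ≥ 4) = 1 − P(N ≤ 3) ≈ 0.8276.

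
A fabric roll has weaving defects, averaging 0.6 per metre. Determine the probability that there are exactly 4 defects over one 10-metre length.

Over the interval, μ = 0.6 × 10 = 6 (a 10-metre length = 10 metres).
P(N = 4) = e^(−μ) μ^4/4! = e^(−6) · 6^4/24 ≈ 0.1339.

0.1339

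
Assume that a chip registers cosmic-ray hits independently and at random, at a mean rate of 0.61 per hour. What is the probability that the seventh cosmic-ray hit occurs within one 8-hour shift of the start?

0.2205

Over the interval, μ = 0.61 × 8 = 4.88 (an 8-hour shift = 8 hours).
The seventh arrival falls in the interval iff at least 7 events occur there: P(S_7 ≤ t) = P(N ≥ 7) = 1 − P(N ≤ 6) ≈ 0.2205.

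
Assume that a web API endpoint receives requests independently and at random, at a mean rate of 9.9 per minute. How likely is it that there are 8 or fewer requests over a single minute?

With mean μ = 9.9 per minute,
P(N ≤ 8) = Σ_{j=0}^{8} e^(−μ) μ^j/j! ≈ 0.3442.

0.3442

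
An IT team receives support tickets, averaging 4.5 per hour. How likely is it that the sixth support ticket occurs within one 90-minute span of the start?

0.6662

Over the interval, μ = 4.5 × 1.5 = 6.75 (a 90-minute span = 1.5 hours).
The sixth arrival falls in the interval iff at least 6 events occur there: P(S_6 ≤ t) = P(N ≥ 6) = 1 − P(N ≤ 5) ≈ 0.6662.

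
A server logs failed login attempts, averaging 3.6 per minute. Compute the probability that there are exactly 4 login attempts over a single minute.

With mean μ = 3.6 per minute,
P(N = 4) = e^(−μ) μ^4/4! = e^(−3.6) · 3.6^4/24 ≈ 0.1912.

0.1912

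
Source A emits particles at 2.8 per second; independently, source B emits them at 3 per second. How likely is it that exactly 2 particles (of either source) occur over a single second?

Independent Poisson processes superpose: combined rate λ = 2.8 + 3 = 5.8 per second.
So μ = 5.8.
P(N = 2) = e^(−5.8) · 5.8^2/2! ≈ 0.0509.

0.0509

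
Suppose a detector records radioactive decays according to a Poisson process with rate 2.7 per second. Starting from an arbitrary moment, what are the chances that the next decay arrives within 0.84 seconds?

Inter-arrival times are exponential with rate λ = 2.7 per second.
P(T ≤ 0.84) = 1 − e^(−λt) = 1 − e^(−2.7 × 0.84) = 1 − e^(−2.268) ≈ 0.8965.

0.8965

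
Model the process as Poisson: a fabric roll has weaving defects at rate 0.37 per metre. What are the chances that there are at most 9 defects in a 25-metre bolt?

Over the interval, μ = 0.37 × 25 = 9.25 (a 25-metre bolt = 25 metres).
P(N ≤ 9) = Σ_{j=0}^{9} e^(−μ) μ^j/j! ≈ 0.5545.

0.5545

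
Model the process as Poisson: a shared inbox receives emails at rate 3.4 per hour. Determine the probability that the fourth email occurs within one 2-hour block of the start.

0.9072

Over the interval, μ = 3.4 × 2 = 6.8 (a 2-hour block = 2 hours).
The fourth arrival falls in the interval iff at least 4 events occur there: P(S_4 ≤ t) = P(N ≥ 4) = 1 − P(N ≤ 3) ≈ 0.9072.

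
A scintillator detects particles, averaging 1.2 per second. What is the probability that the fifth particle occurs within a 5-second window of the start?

Over the interval, μ = 1.2 × 5 = 6 (a 5-second window = 5 seconds).
The fifth arrival falls in the interval iff at least 5 events occur there: P(S_5 ≤ t) = P(N ≥ 5) = 1 − P(N ≤ 4) ≈ 0.7149.

0.7149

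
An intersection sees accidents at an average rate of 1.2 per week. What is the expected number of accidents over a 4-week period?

4.8

E[N] = λt = 1.2 × 4 = 4.8 (a 4-week period = 4 weeks).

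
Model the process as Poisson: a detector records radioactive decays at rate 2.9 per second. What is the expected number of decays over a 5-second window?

E[N] = λt = 2.9 × 5 = 14.5 (a 5-second window = 5 seconds).

14.5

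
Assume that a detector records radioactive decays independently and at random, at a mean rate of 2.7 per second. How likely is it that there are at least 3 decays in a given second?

With mean μ = 2.7 per second,
P(N ≥ 3) = 1 − P(N ≤ 2) = 1 − Σ_{j=0}^{2} e^(−μ) μ^j/j! ≈ 0.5064.

0.5064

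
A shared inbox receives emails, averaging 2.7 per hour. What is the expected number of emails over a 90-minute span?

E[N] = λt = 2.7 × 1.5 = 4.05 (a 90-minute span = 1.5 hours).

4.05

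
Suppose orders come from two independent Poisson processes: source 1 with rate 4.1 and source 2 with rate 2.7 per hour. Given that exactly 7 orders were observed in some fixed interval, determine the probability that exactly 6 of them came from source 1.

0.1335

Given the total, each event is independently from source 1 with probability p = λ_1/(λ_1+λ_2) = 4.1/6.8 ≈ 0.6029.
So K ~ Binomial(7, 4.1/6.8): P(K = 6) = C(7,6) · (4.1/6.8)^6 · (2.7/6.8)^1 ≈ 0.1335.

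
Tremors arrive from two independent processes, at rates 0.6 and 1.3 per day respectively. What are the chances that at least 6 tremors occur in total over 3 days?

Independent Poisson processes superpose: combined rate λ = 0.6 + 1.3 = 1.9 per day.
Over the interval, μ = 1.9 × 3 = 5.7 (3 days).
P(N ≥ 6) = 1 − P(N ≤ 5) ≈ 0.5050.

0.5050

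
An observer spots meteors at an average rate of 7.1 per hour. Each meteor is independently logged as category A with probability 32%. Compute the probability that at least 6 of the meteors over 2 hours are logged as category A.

0.3046

Thinning: the meteors that are logged as category A themselves form a Poisson process with rate 0.32 × 7.1 = 2.272 per hour.
Over the interval, μ = 2.272 × 2 = 4.544 (2 hours).
P(N ≥ 6) = 1 − P(N ≤ 5) ≈ 0.3046.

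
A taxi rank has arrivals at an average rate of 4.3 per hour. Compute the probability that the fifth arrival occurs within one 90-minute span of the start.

Over the interval, μ = 4.3 × 1.5 = 6.45 (a 90-minute span = 1.5 hours).
The fifth arrival falls in the interval iff at least 5 events occur there: P(S_5 ≤ t) = P(N ≥ 5) = 1 − P(N ≤ 4) ≈ 0.7707.

0.7707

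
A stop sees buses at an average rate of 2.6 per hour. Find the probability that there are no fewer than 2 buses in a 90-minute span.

0.9008

Over the interval, μ = 2.6 × 1.5 = 3.9 (a 90-minute span = 1.5 hours).
P(N ≥ 2) = 1 − P(N ≤ 1) = 1 − Σ_{j=0}^{1} e^(−μ) μ^j/j! ≈ 0.9008.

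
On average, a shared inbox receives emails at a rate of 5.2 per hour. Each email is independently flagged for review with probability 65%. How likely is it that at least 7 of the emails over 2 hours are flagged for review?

0.5140

Thinning: the emails that are flagged for review themselves form a Poisson process with rate 0.65 × 5.2 = 3.38 per hour.
Over the interval, μ = 3.38 × 2 = 6.76 (2 hours).
P(N ≥ 7) = 1 − P(N ≤ 6) ≈ 0.5140.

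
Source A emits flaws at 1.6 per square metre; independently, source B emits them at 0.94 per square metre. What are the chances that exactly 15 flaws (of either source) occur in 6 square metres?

Independent Poisson processes superpose: combined rate λ = 1.6 + 0.94 = 2.54 per square metre.
Over the interval, μ = 2.54 × 6 = 15.24 (6 square metres).
P(N = 15) = e^(−15.24) · 15.24^15/15! ≈ 0.1022.

0.1022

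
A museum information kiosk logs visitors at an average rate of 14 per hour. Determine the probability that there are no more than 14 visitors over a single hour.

With mean μ = 14 per hour,
P(N ≤ 14) = Σ_{j=0}^{14} e^(−μ) μ^j/j! ≈ 0.5704.

0.5704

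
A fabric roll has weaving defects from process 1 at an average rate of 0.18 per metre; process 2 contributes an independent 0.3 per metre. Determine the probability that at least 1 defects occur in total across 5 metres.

0.9093

Independent Poisson processes superpose: combined rate λ = 0.18 + 0.3 = 0.48 per metre.
Over the interval, μ = 0.48 × 5 = 2.4 (5 metres).
P(N ≥ 1) = 1 − P(N ≤ 0) ≈ 0.9093.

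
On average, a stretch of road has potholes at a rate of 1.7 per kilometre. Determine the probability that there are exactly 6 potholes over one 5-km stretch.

Over the interval, μ = 1.7 × 5 = 8.5 (a 5-km stretch = 5 kilometres).
P(N = 6) = e^(−μ) μ^6/6! = e^(−8.5) · 8.5^6/720 ≈ 0.1066.

0.1066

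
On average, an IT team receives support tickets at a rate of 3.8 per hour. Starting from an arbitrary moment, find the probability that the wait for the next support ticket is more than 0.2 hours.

The wait for the next event is exponential with rate λ = 3.8 per hour.
P(T > 0.2) = e^(−λt) = e^(−3.8 × 0.2) = e^(−0.76) ≈ 0.4677.

0.4677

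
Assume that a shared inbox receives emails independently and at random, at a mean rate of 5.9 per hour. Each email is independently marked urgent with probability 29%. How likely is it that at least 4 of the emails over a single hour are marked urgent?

0.0948

Thinning: the emails that are marked urgent themselves form a Poisson process with rate 0.29 × 5.9 = 1.711 per hour.
So μ = 1.711.
P(N ≥ 4) = 1 − P(N ≤ 3) ≈ 0.0948.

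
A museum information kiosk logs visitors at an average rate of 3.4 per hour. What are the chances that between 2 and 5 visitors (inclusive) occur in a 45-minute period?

Over the interval, μ = 3.4 × 0.75 = 2.55 (a 45-minute period = 0.75 hours).
P(2 ≤ N ≤ 5) = Σ_{j=2}^{5} e^(−2.55) · 2.55^j/j! ≈ 0.6774.

0.6774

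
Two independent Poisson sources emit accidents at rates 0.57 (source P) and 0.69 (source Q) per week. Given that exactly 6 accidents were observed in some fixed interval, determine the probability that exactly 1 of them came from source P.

0.1337

Given the total, each event is independently from source P with probability p = λ_P/(λ_P+λ_Q) = 0.57/1.26 ≈ 0.4524.
So K ~ Binomial(6, 0.57/1.26): P(K = 1) = C(6,1) · (0.57/1.26)^1 · (0.69/1.26)^5 ≈ 0.1337.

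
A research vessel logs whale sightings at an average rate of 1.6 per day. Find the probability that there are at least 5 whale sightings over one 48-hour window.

0.2194

Over the interval, μ = 1.6 × 2 = 3.2 (a 48-hour window = 2 days).
P(N ≥ 5) = 1 − P(N ≤ 4) = 1 − Σ_{j=0}^{4} e^(−μ) μ^j/j! ≈ 0.2194.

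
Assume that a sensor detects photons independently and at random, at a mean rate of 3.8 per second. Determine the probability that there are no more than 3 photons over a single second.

With mean μ = 3.8 per second,
P(N ≤ 3) = Σ_{j=0}^{3} e^(−μ) μ^j/j! ≈ 0.4735.

0.4735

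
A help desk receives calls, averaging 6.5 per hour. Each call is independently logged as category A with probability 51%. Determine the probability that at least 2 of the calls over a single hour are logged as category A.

0.8432

Thinning: the calls that are logged as category A themselves form a Poisson process with rate 0.51 × 6.5 = 3.315 per hour.
So μ = 3.315.
P(N ≥ 2) = 1 − P(N ≤ 1) ≈ 0.8432.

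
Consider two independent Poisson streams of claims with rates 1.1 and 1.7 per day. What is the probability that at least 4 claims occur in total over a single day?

Independent Poisson processes superpose: combined rate λ = 1.1 + 1.7 = 2.8 per day.
So μ = 2.8.
P(N ≥ 4) = 1 − P(N ≤ 3) ≈ 0.3081.

0.3081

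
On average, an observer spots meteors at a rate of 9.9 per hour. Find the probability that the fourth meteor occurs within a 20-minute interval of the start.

Over the interval, μ = 9.9 × 1/3 = 3.3 (a 20-minute interval = 1/3 hours).
The fourth arrival falls in the interval iff at least 4 events occur there: P(S_4 ≤ t) = P(N ≥ 4) = 1 − P(N ≤ 3) ≈ 0.4197.

0.4197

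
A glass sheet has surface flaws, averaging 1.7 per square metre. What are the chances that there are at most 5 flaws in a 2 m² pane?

Over the interval, μ = 1.7 × 2 = 3.4 (a 2 m² pane = 2 square metres).
P(N ≤ 5) = Σ_{j=0}^{5} e^(−μ) μ^j/j! ≈ 0.8705.

0.8705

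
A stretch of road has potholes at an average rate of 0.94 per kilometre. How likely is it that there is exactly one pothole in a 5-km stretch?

Over the interval, μ = 0.94 × 5 = 4.7 (a 5-km stretch = 5 kilometres).
P(N = 1) = e^(−μ) μ^1/1! = e^(−4.7) · 4.7^1/1 ≈ 0.0427.

0.0427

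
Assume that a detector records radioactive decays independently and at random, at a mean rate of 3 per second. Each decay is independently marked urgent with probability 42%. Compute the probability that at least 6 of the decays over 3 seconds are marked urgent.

Thinning: the decays that are marked urgent themselves form a Poisson process with rate 0.42 × 3 = 1.26 per second.
Over the interval, μ = 1.26 × 3 = 3.78 (3 seconds).
P(N ≥ 6) = 1 − P(N ≤ 5) ≈ 0.1815.

0.1815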